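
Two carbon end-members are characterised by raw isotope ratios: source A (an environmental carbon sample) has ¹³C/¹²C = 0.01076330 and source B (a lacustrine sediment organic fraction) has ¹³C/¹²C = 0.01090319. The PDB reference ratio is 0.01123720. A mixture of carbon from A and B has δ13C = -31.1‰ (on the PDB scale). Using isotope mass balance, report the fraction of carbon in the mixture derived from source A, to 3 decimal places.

0.111

δ_A = (0.01076330/0.01123720 − 1)×1000 = (0.957828 − 1)×1000 = -42.172‰
δ_B = (0.01090319/0.01123720 − 1)×1000 = (0.970276 − 1)×1000 = -29.724‰
f_A = (δ_mix − δ_B)/(δ_A − δ_B) = (-31.1 − (-29.724))/(-42.172 − (-29.724))
f_A = -1.376 / -12.449 = 0.1106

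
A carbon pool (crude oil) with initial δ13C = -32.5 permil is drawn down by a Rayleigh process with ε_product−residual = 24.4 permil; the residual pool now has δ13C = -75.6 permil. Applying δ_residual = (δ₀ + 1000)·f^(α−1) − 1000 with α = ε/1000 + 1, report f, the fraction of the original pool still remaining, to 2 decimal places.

α − 1 = ε/1000 = 0.0244
(δ_res + 1000)/(δ₀ + 1000) = (-75.6 + 1000)/(-32.5 + 1000) = 924.4/967.5 = 0.955452
f = 0.955452^(1/0.0244) = exp(ln(0.955452)/0.0244) = exp(-0.04557/0.0244)
f = exp(-1.8676) = 0.1545

0.15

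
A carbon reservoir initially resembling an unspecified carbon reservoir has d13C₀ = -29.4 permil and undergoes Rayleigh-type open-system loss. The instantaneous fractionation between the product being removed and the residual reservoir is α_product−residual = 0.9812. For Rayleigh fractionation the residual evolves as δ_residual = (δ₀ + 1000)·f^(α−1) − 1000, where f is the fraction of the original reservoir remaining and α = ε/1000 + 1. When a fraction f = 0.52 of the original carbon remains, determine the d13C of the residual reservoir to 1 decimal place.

Rayleigh residual: δ_res = (δ₀ + 1000)·f^(α−1) − 1000
α − 1 = -0.01880
f^(α−1) = 0.52^(-0.01880) = 1.012370
δ_res = (-29.4 + 1000) × 1.012370 − 1000 = 982.606 − 1000 = -17.39 permil

-17.4 permil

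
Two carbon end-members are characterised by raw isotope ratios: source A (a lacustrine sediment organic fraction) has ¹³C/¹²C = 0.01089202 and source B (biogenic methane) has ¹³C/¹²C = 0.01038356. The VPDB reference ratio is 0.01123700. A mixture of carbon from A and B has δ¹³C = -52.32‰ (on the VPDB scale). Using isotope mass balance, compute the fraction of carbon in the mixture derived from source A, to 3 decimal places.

δ_A = (0.01089202/0.01123700 − 1)×1000 = (0.969300 − 1)×1000 = -30.700‰
δ_B = (0.01038356/0.01123700 − 1)×1000 = (0.924051 − 1)×1000 = -75.949‰
f_A = (δ_mix − δ_B)/(δ_A − δ_B) = (-52.32 − (-75.949))/(-30.700 − (-75.949))
f_A = 23.629 / 45.249 = 0.5222

0.522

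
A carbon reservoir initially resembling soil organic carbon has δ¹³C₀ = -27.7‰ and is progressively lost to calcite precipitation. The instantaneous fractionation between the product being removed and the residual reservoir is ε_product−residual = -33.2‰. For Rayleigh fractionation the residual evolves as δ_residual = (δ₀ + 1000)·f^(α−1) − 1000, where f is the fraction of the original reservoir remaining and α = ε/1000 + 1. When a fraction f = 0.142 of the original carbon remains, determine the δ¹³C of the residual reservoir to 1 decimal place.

Rayleigh residual: δ_res = (δ₀ + 1000)·f^(α−1) − 1000
α = ε/1000 + 1 = 0.96680, so α − 1 = -0.03320
f^(α−1) = 0.142^(-0.03320) = 1.066950
δ_res = (-27.7 + 1000) × 1.066950 − 1000 = 1037.395 − 1000 = 37.40‰

37.4‰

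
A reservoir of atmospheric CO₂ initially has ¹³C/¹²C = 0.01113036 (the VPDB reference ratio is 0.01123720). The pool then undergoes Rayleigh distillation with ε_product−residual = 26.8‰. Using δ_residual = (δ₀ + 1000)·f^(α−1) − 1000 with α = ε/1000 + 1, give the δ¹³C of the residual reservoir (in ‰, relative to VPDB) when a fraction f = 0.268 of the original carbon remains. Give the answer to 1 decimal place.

-43.9‰

δ₀ = (0.01113036/0.01123720 − 1)×1000 = (0.990492 − 1)×1000 = -9.508‰
α − 1 = ε/1000 = 0.0268
f^(α−1) = 0.268^(0.0268) = 0.965326
δ_res = (-9.508 + 1000) × 0.965326 − 1000 = 956.148 − 1000 = -43.85‰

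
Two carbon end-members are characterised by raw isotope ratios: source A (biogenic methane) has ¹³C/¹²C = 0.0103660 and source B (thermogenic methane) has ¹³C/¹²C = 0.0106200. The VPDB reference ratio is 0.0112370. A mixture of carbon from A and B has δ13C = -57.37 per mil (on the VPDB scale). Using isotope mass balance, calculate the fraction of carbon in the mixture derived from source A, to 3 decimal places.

δ_A = (0.0103660/0.0112370 − 1)×1000 = (0.922488 − 1)×1000 = -77.512 per mil
δ_B = (0.0106200/0.0112370 − 1)×1000 = (0.945092 − 1)×1000 = -54.908 per mil
f_A = (δ_mix − δ_B)/(δ_A − δ_B) = (-57.37 − (-54.908))/(-77.512 − (-54.908))
f_A = -2.462 / -22.604 = 0.1089

0.109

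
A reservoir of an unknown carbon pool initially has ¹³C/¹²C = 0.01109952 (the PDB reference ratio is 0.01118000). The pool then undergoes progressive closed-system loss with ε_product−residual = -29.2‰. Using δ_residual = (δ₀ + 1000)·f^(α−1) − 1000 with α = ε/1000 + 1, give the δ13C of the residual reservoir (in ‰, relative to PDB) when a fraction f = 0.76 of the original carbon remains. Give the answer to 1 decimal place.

0.8‰

δ₀ = (0.01109952/0.01118000 − 1)×1000 = (0.992801 − 1)×1000 = -7.199‰
α − 1 = ε/1000 = -0.0292
f^(α−1) = 0.76^(-0.0292) = 1.008046
δ_res = (-7.199 + 1000) × 1.008046 − 1000 = 1000.789 − 1000 = 0.79‰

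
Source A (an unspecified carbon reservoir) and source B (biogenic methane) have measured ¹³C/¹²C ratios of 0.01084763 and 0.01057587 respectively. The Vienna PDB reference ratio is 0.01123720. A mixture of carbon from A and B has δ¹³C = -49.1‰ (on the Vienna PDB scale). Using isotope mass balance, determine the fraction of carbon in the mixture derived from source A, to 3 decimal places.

0.403

δ_A = (0.01084763/0.01123720 − 1)×1000 = (0.965332 − 1)×1000 = -34.668‰
δ_B = (0.01057587/0.01123720 − 1)×1000 = (0.941148 − 1)×1000 = -58.852‰
f_A = (δ_mix − δ_B)/(δ_A − δ_B) = (-49.1 − (-58.852))/(-34.668 − (-58.852))
f_A = 9.752 / 24.184 = 0.4032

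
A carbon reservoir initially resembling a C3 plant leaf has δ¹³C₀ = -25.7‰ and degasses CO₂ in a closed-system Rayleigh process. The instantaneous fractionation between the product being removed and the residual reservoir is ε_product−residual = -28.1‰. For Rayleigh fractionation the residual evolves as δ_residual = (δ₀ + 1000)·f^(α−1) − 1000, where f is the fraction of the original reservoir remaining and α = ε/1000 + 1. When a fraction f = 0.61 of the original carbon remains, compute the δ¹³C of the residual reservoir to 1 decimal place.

-12.1‰

Rayleigh residual: δ_res = (δ₀ + 1000)·f^(α−1) − 1000
α = ε/1000 + 1 = 0.97190, so α − 1 = -0.02810
f^(α−1) = 0.61^(-0.02810) = 1.013987
δ_res = (-25.7 + 1000) × 1.013987 − 1000 = 987.927 − 1000 = -12.07‰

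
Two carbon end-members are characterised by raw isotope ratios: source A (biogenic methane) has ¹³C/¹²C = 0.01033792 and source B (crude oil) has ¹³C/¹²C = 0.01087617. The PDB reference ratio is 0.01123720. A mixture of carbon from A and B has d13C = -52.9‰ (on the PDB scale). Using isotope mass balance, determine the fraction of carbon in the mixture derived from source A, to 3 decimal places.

0.434

δ_A = (0.01033792/0.01123720 − 1)×1000 = (0.919973 − 1)×1000 = -80.027‰
δ_B = (0.01087617/0.01123720 − 1)×1000 = (0.967872 − 1)×1000 = -32.128‰
f_A = (δ_mix − δ_B)/(δ_A − δ_B) = (-52.9 − (-32.128))/(-80.027 − (-32.128))
f_A = -20.772 / -47.899 = 0.4337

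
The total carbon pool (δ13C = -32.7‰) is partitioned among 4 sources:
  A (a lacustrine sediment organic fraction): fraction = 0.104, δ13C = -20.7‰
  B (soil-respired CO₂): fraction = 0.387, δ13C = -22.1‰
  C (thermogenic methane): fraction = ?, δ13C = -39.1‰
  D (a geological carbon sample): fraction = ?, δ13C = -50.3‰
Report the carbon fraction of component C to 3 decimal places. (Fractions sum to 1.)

0.322

Let f_C and f_D be the unknown fractions; fractions sum to 1 so f_C + f_D = 0.509.
Mass balance: Σ fᵢ·δᵢ = δ_bulk ⇒ f_C·(-39.1) + f_D·(-50.3) = -32.7 − (-10.706) = -21.995
Substitute f_D = 0.509 − f_C:
f_C·(-39.1 − -50.3) = -21.995 − 0.509×(-50.3) = 3.608
f_C = 3.608 / 11.2 = 0.3222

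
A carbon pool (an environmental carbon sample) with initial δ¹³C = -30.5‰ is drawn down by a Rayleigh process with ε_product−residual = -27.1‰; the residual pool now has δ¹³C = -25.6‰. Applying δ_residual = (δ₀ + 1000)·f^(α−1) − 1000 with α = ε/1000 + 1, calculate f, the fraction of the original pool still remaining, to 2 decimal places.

α − 1 = ε/1000 = -0.0271
(δ_res + 1000)/(δ₀ + 1000) = (-25.6 + 1000)/(-30.5 + 1000) = 974.4/969.5 = 1.005054
f = 1.005054^(1/-0.0271) = exp(ln(1.005054)/-0.0271) = exp(0.00504/-0.0271)
f = exp(-0.1860) = 0.8302

0.83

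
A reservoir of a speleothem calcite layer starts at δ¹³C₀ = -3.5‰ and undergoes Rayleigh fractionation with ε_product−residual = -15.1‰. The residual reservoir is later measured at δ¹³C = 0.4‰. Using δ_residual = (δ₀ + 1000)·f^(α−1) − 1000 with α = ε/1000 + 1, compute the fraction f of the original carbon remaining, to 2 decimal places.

α − 1 = ε/1000 = -0.0151
(δ_res + 1000)/(δ₀ + 1000) = (0.4 + 1000)/(-3.5 + 1000) = 1000.4/996.5 = 1.003914
f = 1.003914^(1/-0.0151) = exp(ln(1.003914)/-0.0151) = exp(0.00391/-0.0151)
f = exp(-0.2587) = 0.7721

0.77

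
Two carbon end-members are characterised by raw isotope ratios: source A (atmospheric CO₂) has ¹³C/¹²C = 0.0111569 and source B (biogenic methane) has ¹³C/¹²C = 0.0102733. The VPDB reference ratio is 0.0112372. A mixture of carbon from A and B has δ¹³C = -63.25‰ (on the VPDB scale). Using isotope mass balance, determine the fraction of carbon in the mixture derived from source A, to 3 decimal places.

0.286

δ_A = (0.0111569/0.0112372 − 1)×1000 = (0.992854 − 1)×1000 = -7.146‰
δ_B = (0.0102733/0.0112372 − 1)×1000 = (0.914222 − 1)×1000 = -85.778‰
f_A = (δ_mix − δ_B)/(δ_A − δ_B) = (-63.25 − (-85.778))/(-7.146 − (-85.778))
f_A = 22.528 / 78.632 = 0.2865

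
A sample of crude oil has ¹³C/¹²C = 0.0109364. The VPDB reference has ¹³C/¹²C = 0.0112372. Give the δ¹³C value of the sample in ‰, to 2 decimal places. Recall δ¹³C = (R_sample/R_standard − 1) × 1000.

-26.77‰

δ¹³C = (R_sample / R_standard − 1) × 1000
R_sample / R_standard = 0.0109364 / 0.0112372 = 0.973232
δ¹³C = (0.973232 − 1) × 1000 = -26.768‰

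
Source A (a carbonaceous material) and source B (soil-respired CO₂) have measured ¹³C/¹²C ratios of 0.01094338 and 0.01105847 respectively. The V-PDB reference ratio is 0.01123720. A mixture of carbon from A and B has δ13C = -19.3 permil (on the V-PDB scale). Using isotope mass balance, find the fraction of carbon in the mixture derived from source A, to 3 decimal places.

0.331

δ_A = (0.01094338/0.01123720 − 1)×1000 = (0.973853 − 1)×1000 = -26.147 permil
δ_B = (0.01105847/0.01123720 − 1)×1000 = (0.984095 − 1)×1000 = -15.905 permil
f_A = (δ_mix − δ_B)/(δ_A − δ_B) = (-19.3 − (-15.905))/(-26.147 − (-15.905))
f_A = -3.395 / -10.242 = 0.3315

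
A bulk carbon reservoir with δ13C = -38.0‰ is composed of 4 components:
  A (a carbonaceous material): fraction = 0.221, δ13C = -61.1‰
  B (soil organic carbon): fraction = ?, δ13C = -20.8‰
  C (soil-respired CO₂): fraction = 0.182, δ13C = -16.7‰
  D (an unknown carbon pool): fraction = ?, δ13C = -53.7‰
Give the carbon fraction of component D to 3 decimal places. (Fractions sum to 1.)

Let f_D and f_B be the unknown fractions; fractions sum to 1 so f_D + f_B = 0.597.
Mass balance: Σ fᵢ·δᵢ = δ_bulk ⇒ f_D·(-53.7) + f_B·(-20.8) = -38.0 − (-16.543) = -21.457
Substitute f_B = 0.597 − f_D:
f_D·(-53.7 − -20.8) = -21.457 − 0.597×(-20.8) = -9.040
f_D = -9.040 / -32.9 = 0.2748

0.275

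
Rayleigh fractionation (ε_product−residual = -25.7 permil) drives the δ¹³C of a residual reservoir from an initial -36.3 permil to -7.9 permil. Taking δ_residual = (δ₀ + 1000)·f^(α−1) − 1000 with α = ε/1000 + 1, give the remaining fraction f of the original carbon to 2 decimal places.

0.32

α − 1 = ε/1000 = -0.0257
(δ_res + 1000)/(δ₀ + 1000) = (-7.9 + 1000)/(-36.3 + 1000) = 992.1/963.7 = 1.029470
f = 1.029470^(1/-0.0257) = exp(ln(1.029470)/-0.0257) = exp(0.02904/-0.0257)
f = exp(-1.1301) = 0.3230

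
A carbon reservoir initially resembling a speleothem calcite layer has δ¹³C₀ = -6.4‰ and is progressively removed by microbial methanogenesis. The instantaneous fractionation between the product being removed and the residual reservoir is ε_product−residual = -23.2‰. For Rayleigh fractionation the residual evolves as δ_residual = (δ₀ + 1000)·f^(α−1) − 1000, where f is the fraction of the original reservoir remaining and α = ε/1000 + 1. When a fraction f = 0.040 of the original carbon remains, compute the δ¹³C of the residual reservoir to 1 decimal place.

Rayleigh residual: δ_res = (δ₀ + 1000)·f^(α−1) − 1000
α = ε/1000 + 1 = 0.97680, so α − 1 = -0.02320
f^(α−1) = 0.040^(-0.02320) = 1.077537
δ_res = (-6.4 + 1000) × 1.077537 − 1000 = 1070.641 − 1000 = 70.64‰

70.6‰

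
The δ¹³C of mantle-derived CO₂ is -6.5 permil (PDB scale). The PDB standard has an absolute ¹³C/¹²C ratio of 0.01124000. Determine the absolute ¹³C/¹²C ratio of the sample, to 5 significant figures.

0.011167

R_sample = R_standard × (δ¹³C/1000 + 1)
R_sample = 0.01124000 × (-6.5/1000 + 1) = 0.01124000 × 0.993500
R_sample = 0.0111669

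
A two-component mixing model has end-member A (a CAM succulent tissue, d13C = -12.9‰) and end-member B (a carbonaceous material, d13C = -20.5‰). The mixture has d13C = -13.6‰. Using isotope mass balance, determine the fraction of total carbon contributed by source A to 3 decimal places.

δ_mix = f_A·δ_A + (1 − f_A)·δ_B  ⇒  f_A = (δ_mix − δ_B)/(δ_A − δ_B)
f_A = (-13.6 − (-20.5)) / (-12.9 − (-20.5))
f_A = 6.9 / 7.6 = 0.9079

0.908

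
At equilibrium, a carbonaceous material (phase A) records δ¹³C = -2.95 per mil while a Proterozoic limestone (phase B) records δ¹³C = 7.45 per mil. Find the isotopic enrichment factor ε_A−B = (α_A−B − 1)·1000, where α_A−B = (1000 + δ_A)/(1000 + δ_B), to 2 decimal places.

α_A−B = (1000 + -2.95) / (1000 + 7.45) = 997.05 / 1007.45 = 0.989677
ε_A−B = (0.989677 − 1) × 1000 = -10.323 per mil
(The approximation ε ≈ δ_A − δ_B would give -10.40 per mil.)

-10.32 per mil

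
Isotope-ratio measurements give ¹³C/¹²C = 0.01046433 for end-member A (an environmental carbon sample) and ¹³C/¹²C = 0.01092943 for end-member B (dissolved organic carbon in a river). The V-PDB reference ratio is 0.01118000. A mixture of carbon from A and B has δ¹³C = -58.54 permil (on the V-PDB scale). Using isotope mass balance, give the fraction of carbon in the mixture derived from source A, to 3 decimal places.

0.868

δ_A = (0.01046433/0.01118000 − 1)×1000 = (0.935987 − 1)×1000 = -64.013 permil
δ_B = (0.01092943/0.01118000 − 1)×1000 = (0.977588 − 1)×1000 = -22.412 permil
f_A = (δ_mix − δ_B)/(δ_A − δ_B) = (-58.54 − (-22.412))/(-64.013 − (-22.412))
f_A = -36.128 / -41.601 = 0.8684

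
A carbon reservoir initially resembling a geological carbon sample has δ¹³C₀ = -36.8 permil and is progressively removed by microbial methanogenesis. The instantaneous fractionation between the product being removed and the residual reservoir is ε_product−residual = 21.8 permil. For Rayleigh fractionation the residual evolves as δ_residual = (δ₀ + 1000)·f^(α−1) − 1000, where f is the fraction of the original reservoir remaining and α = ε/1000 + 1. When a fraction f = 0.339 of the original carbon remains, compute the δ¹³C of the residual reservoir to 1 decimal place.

-59.2 permil

Rayleigh residual: δ_res = (δ₀ + 1000)·f^(α−1) − 1000
α = ε/1000 + 1 = 1.02180, so α − 1 = 0.02180
f^(α−1) = 0.339^(0.02180) = 0.976694
δ_res = (-36.8 + 1000) × 0.976694 − 1000 = 940.751 − 1000 = -59.25 permil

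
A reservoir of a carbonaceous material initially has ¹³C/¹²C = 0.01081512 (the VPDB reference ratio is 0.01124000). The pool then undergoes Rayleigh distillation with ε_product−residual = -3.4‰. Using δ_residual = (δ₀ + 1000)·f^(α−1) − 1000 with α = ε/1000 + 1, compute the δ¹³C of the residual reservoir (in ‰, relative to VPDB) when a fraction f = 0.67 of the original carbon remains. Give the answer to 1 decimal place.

-36.5‰

δ₀ = (0.01081512/0.01124000 − 1)×1000 = (0.962199 − 1)×1000 = -37.801‰
α − 1 = ε/1000 = -0.0034
f^(α−1) = 0.67^(-0.0034) = 1.001363
δ_res = (-37.801 + 1000) × 1.001363 − 1000 = 963.510 − 1000 = -36.49‰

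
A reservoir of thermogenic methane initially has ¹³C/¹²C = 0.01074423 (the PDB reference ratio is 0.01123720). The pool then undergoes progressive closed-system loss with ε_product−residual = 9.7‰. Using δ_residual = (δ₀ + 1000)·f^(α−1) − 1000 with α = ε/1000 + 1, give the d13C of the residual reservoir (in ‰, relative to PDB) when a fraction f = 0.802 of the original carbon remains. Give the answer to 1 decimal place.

δ₀ = (0.01074423/0.01123720 − 1)×1000 = (0.956131 − 1)×1000 = -43.869‰
α − 1 = ε/1000 = 0.0097
f^(α−1) = 0.802^(0.0097) = 0.997862
δ_res = (-43.869 + 1000) × 0.997862 − 1000 = 954.086 − 1000 = -45.91‰

-45.9‰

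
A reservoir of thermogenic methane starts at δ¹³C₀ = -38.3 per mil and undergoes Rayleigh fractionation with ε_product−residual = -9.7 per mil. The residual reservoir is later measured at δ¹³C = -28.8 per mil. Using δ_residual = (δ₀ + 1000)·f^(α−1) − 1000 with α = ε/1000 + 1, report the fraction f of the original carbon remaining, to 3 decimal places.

α − 1 = ε/1000 = -0.0097
(δ_res + 1000)/(δ₀ + 1000) = (-28.8 + 1000)/(-38.3 + 1000) = 971.2/961.7 = 1.009878
f = 1.009878^(1/-0.0097) = exp(ln(1.009878)/-0.0097) = exp(0.00983/-0.0097)
f = exp(-1.0134) = 0.3630

0.363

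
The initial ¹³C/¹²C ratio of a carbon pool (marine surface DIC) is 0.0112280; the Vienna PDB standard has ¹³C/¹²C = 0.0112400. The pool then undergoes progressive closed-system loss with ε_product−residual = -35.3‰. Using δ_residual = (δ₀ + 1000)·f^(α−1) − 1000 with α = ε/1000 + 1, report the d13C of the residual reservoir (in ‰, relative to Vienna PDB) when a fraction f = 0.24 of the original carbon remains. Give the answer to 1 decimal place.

δ₀ = (0.0112280/0.0112400 − 1)×1000 = (0.998932 − 1)×1000 = -1.068‰
α − 1 = ε/1000 = -0.0353
f^(α−1) = 0.24^(-0.0353) = 1.051668
δ_res = (-1.068 + 1000) × 1.051668 − 1000 = 1050.545 − 1000 = 50.54‰

50.5‰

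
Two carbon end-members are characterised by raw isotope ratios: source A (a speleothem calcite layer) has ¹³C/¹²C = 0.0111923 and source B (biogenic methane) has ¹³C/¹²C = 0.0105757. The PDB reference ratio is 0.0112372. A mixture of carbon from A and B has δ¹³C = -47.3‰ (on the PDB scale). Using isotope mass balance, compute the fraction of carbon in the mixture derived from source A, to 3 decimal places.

δ_A = (0.0111923/0.0112372 − 1)×1000 = (0.996004 − 1)×1000 = -3.996‰
δ_B = (0.0105757/0.0112372 − 1)×1000 = (0.941133 − 1)×1000 = -58.867‰
f_A = (δ_mix − δ_B)/(δ_A − δ_B) = (-47.3 − (-58.867))/(-3.996 − (-58.867))
f_A = 11.567 / 54.871 = 0.2108

0.211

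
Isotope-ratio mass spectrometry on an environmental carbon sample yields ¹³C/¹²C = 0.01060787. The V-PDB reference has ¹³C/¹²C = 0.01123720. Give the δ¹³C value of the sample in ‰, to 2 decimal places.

δ¹³C = (R_sample / R_standard − 1) × 1000
R_sample / R_standard = 0.01060787 / 0.01123720 = 0.943996
δ¹³C = (0.943996 − 1) × 1000 = -56.004‰

-56.00‰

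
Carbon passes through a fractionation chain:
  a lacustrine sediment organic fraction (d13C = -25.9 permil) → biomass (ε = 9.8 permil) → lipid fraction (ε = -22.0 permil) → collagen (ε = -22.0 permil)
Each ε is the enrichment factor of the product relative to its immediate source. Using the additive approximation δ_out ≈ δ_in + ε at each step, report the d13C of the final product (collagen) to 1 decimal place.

-60.1 permil

step 1: δ ≈ -25.9 + (9.8) = -16.1 permil
step 2: δ ≈ -16.1 + (-22.0) = -38.1 permil
step 3: δ ≈ -38.1 + (-22.0) = -60.1 permil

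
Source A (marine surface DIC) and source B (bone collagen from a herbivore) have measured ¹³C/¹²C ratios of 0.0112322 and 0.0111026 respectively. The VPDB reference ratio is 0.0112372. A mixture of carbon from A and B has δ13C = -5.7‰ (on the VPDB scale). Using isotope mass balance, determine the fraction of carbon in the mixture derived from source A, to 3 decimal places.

δ_A = (0.0112322/0.0112372 − 1)×1000 = (0.999555 − 1)×1000 = -0.445‰
δ_B = (0.0111026/0.0112372 − 1)×1000 = (0.988022 − 1)×1000 = -11.978‰
f_A = (δ_mix − δ_B)/(δ_A − δ_B) = (-5.7 − (-11.978))/(-0.445 − (-11.978))
f_A = 6.278 / 11.533 = 0.5444

0.544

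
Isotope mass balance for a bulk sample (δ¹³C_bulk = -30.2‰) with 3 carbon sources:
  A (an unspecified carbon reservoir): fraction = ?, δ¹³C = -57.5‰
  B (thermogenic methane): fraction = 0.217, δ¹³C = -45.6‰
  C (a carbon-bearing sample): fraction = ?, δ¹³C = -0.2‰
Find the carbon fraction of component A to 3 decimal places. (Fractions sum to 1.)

0.352

Let f_A and f_C be the unknown fractions; fractions sum to 1 so f_A + f_C = 0.783.
Mass balance: Σ fᵢ·δᵢ = δ_bulk ⇒ f_A·(-57.5) + f_C·(-0.2) = -30.2 − (-9.895) = -20.305
Substitute f_C = 0.783 − f_A:
f_A·(-57.5 − -0.2) = -20.305 − 0.783×(-0.2) = -20.148
f_A = -20.148 / -57.3 = 0.3516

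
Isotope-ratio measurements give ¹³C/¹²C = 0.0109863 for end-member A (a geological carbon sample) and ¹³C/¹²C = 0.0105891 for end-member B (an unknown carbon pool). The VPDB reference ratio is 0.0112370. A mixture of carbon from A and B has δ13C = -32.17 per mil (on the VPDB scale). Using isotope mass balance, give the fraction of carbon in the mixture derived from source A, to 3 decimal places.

δ_A = (0.0109863/0.0112370 − 1)×1000 = (0.977690 − 1)×1000 = -22.310 per mil
δ_B = (0.0105891/0.0112370 − 1)×1000 = (0.942342 − 1)×1000 = -57.658 per mil
f_A = (δ_mix − δ_B)/(δ_A − δ_B) = (-32.17 − (-57.658))/(-22.310 − (-57.658))
f_A = 25.488 / 35.348 = 0.7211

0.721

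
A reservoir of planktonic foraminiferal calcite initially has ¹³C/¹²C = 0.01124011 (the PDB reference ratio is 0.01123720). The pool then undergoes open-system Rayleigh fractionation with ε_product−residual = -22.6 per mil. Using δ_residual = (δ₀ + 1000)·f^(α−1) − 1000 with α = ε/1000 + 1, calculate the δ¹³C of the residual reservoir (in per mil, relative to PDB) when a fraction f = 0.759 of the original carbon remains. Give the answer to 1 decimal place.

6.5 per mil

δ₀ = (0.01124011/0.01123720 − 1)×1000 = (1.000259 − 1)×1000 = 0.259 per mil
α − 1 = ε/1000 = -0.0226
f^(α−1) = 0.759^(-0.0226) = 1.006251
δ_res = (0.259 + 1000) × 1.006251 − 1000 = 1006.512 − 1000 = 6.51 per mil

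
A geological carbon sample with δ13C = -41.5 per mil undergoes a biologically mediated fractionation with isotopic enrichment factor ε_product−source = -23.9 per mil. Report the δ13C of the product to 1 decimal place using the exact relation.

Exactly, δ_product = (δ_source + 1000)·(ε/1000 + 1) − 1000.
δ_product = (-41.5 + 1000) × (-23.9/1000 + 1) − 1000
δ_product = -64.41 per mil

-64.4 per mil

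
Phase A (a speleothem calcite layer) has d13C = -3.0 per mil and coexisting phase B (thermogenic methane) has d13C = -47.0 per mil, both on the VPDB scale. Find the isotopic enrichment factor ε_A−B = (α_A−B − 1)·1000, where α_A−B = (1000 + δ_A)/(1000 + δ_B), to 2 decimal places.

α_A−B = (1000 + -3.0) / (1000 + -47.0) = 997.0 / 953.0 = 1.046170
ε_A−B = (1.046170 − 1) × 1000 = 46.170 per mil
(The approximation ε ≈ δ_A − δ_B would give 44.0 per mil.)

46.17 per mil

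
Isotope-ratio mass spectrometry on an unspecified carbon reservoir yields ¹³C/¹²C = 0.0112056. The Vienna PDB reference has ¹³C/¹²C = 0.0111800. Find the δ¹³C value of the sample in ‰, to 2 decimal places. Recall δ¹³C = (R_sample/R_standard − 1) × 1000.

δ¹³C = (R_sample / R_standard − 1) × 1000
R_sample / R_standard = 0.0112056 / 0.0111800 = 1.002290
δ¹³C = (1.002290 − 1) × 1000 = 2.290‰

2.29‰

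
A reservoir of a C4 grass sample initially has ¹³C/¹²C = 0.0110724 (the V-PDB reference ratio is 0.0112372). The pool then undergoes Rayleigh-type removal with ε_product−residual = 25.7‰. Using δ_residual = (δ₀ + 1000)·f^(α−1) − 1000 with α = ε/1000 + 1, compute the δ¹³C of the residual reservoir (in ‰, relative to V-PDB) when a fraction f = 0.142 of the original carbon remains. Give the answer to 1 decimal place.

-62.9‰

δ₀ = (0.0110724/0.0112372 − 1)×1000 = (0.985334 − 1)×1000 = -14.666‰
α − 1 = ε/1000 = 0.0257
f^(α−1) = 0.142^(0.0257) = 0.951073
δ_res = (-14.666 + 1000) × 0.951073 − 1000 = 937.125 − 1000 = -62.88‰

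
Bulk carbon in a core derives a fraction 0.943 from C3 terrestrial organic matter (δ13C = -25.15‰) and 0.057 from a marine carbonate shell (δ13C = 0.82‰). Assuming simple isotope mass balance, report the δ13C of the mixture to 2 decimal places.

-23.67‰

δ_mix = f_A·δ_A + f_B·δ_B
δ_mix = 0.943 × (-25.15) + 0.057 × (0.82)
δ_mix = -23.716 + 0.047 = -23.670‰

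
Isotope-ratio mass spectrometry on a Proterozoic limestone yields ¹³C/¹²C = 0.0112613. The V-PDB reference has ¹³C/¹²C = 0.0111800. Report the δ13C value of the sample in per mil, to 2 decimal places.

7.27 per mil

δ13C = (R_sample / R_standard − 1) × 1000
R_sample / R_standard = 0.0112613 / 0.0111800 = 1.007272
δ13C = (1.007272 − 1) × 1000 = 7.272 per mil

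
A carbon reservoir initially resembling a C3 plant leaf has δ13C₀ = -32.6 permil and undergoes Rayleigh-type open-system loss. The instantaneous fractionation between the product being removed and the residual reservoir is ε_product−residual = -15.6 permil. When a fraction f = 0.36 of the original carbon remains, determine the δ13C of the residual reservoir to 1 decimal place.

Rayleigh residual: δ_res = (δ₀ + 1000)·f^(α−1) − 1000
α = ε/1000 + 1 = 0.98440, so α − 1 = -0.01560
f^(α−1) = 0.36^(-0.01560) = 1.016065
δ_res = (-32.6 + 1000) × 1.016065 − 1000 = 982.942 − 1000 = -17.06 permil

-17.1 permil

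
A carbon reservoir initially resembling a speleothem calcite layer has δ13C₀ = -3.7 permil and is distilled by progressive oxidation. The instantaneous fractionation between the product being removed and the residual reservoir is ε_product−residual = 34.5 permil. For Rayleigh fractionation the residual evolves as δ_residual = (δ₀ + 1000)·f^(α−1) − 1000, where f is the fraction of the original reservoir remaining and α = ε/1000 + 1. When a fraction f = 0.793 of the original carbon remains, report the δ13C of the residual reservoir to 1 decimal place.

-11.6 permil

Rayleigh residual: δ_res = (δ₀ + 1000)·f^(α−1) − 1000
α = ε/1000 + 1 = 1.03450, so α − 1 = 0.03450
f^(α−1) = 0.793^(0.03450) = 0.992030
δ_res = (-3.7 + 1000) × 0.992030 − 1000 = 988.360 − 1000 = -11.64 permil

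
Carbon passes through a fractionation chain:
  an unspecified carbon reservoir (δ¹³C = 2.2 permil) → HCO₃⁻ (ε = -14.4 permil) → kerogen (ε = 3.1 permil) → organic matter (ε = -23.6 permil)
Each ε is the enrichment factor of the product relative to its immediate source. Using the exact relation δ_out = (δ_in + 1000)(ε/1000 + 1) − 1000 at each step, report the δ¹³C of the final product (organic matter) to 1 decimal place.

step 1: δ = (2.20 + 1000)·(-14.4/1000 + 1) − 1000 = -12.23 permil
step 2: δ = (-12.23 + 1000)·(3.1/1000 + 1) − 1000 = -9.17 permil
step 3: δ = (-9.17 + 1000)·(-23.6/1000 + 1) − 1000 = -32.55 permil

-32.6 permil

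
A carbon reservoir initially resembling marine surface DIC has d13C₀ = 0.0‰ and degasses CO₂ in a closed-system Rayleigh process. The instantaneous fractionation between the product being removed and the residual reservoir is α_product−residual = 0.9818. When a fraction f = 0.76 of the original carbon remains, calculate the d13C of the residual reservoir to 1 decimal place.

5.0‰

Rayleigh residual: δ_res = (δ₀ + 1000)·f^(α−1) − 1000
α − 1 = -0.01820
f^(α−1) = 0.76^(-0.01820) = 1.005007
δ_res = (0.0 + 1000) × 1.005007 − 1000 = 1005.007 − 1000 = 5.01‰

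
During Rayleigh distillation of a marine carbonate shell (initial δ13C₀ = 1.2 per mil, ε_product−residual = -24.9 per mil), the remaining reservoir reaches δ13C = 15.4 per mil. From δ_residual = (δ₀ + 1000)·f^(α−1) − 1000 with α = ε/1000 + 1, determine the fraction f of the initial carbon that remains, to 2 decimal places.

0.57

α − 1 = ε/1000 = -0.0249
(δ_res + 1000)/(δ₀ + 1000) = (15.4 + 1000)/(1.2 + 1000) = 1015.4/1001.2 = 1.014183
f = 1.014183^(1/-0.0249) = exp(ln(1.014183)/-0.0249) = exp(0.01408/-0.0249)
f = exp(-0.5656) = 0.5680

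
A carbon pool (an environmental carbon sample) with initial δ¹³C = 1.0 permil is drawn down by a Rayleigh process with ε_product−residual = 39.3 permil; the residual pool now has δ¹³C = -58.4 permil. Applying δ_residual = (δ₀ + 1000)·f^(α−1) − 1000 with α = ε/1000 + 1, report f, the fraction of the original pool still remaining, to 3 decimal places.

α − 1 = ε/1000 = 0.0393
(δ_res + 1000)/(δ₀ + 1000) = (-58.4 + 1000)/(1.0 + 1000) = 941.6/1001.0 = 0.940659
f = 0.940659^(1/0.0393) = exp(ln(0.940659)/0.0393) = exp(-0.06117/0.0393)
f = exp(-1.5566) = 0.2109

0.211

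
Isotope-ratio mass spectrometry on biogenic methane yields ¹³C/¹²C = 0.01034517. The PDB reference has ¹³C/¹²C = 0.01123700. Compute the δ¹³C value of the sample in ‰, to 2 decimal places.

δ¹³C = (R_sample / R_standard − 1) × 1000
R_sample / R_standard = 0.01034517 / 0.01123700 = 0.920635
δ¹³C = (0.920635 − 1) × 1000 = -79.365‰

-79.37‰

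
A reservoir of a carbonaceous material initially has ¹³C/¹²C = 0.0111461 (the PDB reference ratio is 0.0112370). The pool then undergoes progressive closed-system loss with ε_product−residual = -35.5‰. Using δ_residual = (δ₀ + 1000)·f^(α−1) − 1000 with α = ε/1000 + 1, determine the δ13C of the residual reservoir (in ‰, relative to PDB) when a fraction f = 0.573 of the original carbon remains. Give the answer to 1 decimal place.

11.7‰

δ₀ = (0.0111461/0.0112370 − 1)×1000 = (0.991911 − 1)×1000 = -8.089‰
α − 1 = ε/1000 = -0.0355
f^(α−1) = 0.573^(-0.0355) = 1.019966
δ_res = (-8.089 + 1000) × 1.019966 − 1000 = 1011.715 − 1000 = 11.71‰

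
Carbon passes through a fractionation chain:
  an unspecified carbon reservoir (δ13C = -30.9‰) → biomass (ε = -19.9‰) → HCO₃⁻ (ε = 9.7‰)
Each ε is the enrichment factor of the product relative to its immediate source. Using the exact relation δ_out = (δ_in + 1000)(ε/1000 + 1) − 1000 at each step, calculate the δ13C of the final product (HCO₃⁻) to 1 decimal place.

step 1: δ = (-30.90 + 1000)·(-19.9/1000 + 1) − 1000 = -50.19‰
step 2: δ = (-50.19 + 1000)·(9.7/1000 + 1) − 1000 = -40.97‰

-41.0‰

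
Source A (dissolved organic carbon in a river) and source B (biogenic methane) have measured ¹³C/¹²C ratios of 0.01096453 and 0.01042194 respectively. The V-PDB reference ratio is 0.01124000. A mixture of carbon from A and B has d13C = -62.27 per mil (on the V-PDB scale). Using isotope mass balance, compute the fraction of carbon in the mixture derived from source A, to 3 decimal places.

δ_A = (0.01096453/0.01124000 − 1)×1000 = (0.975492 − 1)×1000 = -24.508 per mil
δ_B = (0.01042194/0.01124000 − 1)×1000 = (0.927219 − 1)×1000 = -72.781 per mil
f_A = (δ_mix − δ_B)/(δ_A − δ_B) = (-62.27 − (-72.781))/(-24.508 − (-72.781))
f_A = 10.511 / 48.273 = 0.2177

0.218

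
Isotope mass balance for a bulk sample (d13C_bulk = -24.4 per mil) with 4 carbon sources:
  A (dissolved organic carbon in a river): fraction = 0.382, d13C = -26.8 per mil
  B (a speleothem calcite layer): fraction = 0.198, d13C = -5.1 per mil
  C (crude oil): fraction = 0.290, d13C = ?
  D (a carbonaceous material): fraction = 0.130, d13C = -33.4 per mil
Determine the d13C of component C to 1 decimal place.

-30.4 per mil

Isotope mass balance: δ_bulk = Σ fᵢ·δᵢ.
-24.4 = 0.382×(-26.8) + 0.198×(-5.1) + 0.290×δ_C + 0.130×(-33.4)
0.290·δ_C = -24.4 − (-15.589) = -8.811
δ_C = -8.811 / 0.290 = -30.38 per mil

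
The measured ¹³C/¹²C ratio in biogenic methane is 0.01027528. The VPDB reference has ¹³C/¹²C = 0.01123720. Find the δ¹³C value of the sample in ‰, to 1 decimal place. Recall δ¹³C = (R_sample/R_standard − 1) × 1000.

δ¹³C = (R_sample / R_standard − 1) × 1000
R_sample / R_standard = 0.01027528 / 0.01123720 = 0.914399
δ¹³C = (0.914399 − 1) × 1000 = -85.60‰

-85.6‰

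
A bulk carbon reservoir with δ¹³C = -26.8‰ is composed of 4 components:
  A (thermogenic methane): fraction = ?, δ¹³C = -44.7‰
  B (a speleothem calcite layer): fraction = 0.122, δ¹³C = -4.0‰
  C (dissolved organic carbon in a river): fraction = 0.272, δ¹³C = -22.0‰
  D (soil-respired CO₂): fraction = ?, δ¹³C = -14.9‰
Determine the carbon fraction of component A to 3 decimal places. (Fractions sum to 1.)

Let f_A and f_D be the unknown fractions; fractions sum to 1 so f_A + f_D = 0.606.
Mass balance: Σ fᵢ·δᵢ = δ_bulk ⇒ f_A·(-44.7) + f_D·(-14.9) = -26.8 − (-6.472) = -20.328
Substitute f_D = 0.606 − f_A:
f_A·(-44.7 − -14.9) = -20.328 − 0.606×(-14.9) = -11.299
f_A = -11.299 / -29.8 = 0.3791

0.379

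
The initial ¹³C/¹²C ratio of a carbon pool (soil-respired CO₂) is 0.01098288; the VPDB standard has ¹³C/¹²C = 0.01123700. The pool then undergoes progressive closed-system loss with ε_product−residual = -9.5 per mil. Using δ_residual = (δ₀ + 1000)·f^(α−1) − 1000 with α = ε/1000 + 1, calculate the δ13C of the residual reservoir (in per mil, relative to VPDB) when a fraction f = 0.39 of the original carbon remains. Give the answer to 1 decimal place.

-13.8 per mil

δ₀ = (0.01098288/0.01123700 − 1)×1000 = (0.977385 − 1)×1000 = -22.615 per mil
α − 1 = ε/1000 = -0.0095
f^(α−1) = 0.39^(-0.0095) = 1.008985
δ_res = (-22.615 + 1000) × 1.008985 − 1000 = 986.168 − 1000 = -13.83 per mil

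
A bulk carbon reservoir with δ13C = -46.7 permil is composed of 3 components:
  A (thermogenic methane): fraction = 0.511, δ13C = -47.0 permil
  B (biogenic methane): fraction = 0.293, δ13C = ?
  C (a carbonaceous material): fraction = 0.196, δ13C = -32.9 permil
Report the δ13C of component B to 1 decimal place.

Isotope mass balance: δ_bulk = Σ fᵢ·δᵢ.
-46.7 = 0.511×(-47.0) + 0.293×δ_B + 0.196×(-32.9)
0.293·δ_B = -46.7 − (-30.465) = -16.235
δ_B = -16.235 / 0.293 = -55.41 permil

-55.4 permil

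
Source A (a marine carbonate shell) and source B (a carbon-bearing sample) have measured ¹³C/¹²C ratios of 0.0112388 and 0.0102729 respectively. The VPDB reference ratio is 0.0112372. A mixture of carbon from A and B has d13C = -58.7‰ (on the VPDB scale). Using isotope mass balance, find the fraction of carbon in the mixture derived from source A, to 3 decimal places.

0.315

δ_A = (0.0112388/0.0112372 − 1)×1000 = (1.000142 − 1)×1000 = 0.142‰
δ_B = (0.0102729/0.0112372 − 1)×1000 = (0.914187 − 1)×1000 = -85.813‰
f_A = (δ_mix − δ_B)/(δ_A − δ_B) = (-58.7 − (-85.813))/(0.142 − (-85.813))
f_A = 27.113 / 85.956 = 0.3154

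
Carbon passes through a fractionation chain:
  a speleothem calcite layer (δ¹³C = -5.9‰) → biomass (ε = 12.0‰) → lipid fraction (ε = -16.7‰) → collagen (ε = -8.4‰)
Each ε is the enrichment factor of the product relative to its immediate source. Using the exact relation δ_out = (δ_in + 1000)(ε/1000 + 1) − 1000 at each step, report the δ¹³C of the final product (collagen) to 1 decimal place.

step 1: δ = (-5.90 + 1000)·(12.0/1000 + 1) − 1000 = 6.03‰
step 2: δ = (6.03 + 1000)·(-16.7/1000 + 1) − 1000 = -10.77‰
step 3: δ = (-10.77 + 1000)·(-8.4/1000 + 1) − 1000 = -19.08‰

-19.1‰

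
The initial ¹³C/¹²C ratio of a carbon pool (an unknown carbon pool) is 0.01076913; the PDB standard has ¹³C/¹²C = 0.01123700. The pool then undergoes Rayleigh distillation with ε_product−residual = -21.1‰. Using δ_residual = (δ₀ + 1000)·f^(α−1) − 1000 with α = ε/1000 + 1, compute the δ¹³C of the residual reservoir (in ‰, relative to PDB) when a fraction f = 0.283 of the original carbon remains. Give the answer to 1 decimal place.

-15.8‰

δ₀ = (0.01076913/0.01123700 − 1)×1000 = (0.958363 − 1)×1000 = -41.637‰
α − 1 = ε/1000 = -0.0211
f^(α−1) = 0.283^(-0.0211) = 1.026993
δ_res = (-41.637 + 1000) × 1.026993 − 1000 = 984.232 − 1000 = -15.77‰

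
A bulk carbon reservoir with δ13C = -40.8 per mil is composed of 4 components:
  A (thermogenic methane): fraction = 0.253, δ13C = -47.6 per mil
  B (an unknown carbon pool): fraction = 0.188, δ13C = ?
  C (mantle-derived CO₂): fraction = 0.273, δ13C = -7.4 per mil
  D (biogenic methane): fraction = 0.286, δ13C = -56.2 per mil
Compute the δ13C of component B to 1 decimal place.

Isotope mass balance: δ_bulk = Σ fᵢ·δᵢ.
-40.8 = 0.253×(-47.6) + 0.188×δ_B + 0.273×(-7.4) + 0.286×(-56.2)
0.188·δ_B = -40.8 − (-30.136) = -10.664
δ_B = -10.664 / 0.188 = -56.72 per mil

-56.7 per mil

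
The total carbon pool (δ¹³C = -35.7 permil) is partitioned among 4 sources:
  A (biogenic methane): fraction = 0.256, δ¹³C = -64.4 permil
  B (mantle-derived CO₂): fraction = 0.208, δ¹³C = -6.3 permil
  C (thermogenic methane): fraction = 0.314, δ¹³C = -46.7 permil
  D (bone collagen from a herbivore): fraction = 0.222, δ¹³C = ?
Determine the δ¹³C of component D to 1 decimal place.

Isotope mass balance: δ_bulk = Σ fᵢ·δᵢ.
-35.7 = 0.256×(-64.4) + 0.208×(-6.3) + 0.314×(-46.7) + 0.222×δ_D
0.222·δ_D = -35.7 − (-32.461) = -3.239
δ_D = -3.239 / 0.222 = -14.59 permil

-14.6 permil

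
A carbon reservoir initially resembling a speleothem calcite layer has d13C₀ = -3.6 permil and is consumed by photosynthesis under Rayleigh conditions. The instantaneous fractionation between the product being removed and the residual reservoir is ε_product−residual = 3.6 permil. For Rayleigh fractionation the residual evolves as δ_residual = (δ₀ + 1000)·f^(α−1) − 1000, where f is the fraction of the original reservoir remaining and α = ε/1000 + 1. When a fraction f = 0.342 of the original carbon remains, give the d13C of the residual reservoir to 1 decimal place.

Rayleigh residual: δ_res = (δ₀ + 1000)·f^(α−1) − 1000
α = ε/1000 + 1 = 1.00360, so α − 1 = 0.00360
f^(α−1) = 0.342^(0.00360) = 0.996145
δ_res = (-3.6 + 1000) × 0.996145 − 1000 = 992.559 − 1000 = -7.44 permil

-7.4 permil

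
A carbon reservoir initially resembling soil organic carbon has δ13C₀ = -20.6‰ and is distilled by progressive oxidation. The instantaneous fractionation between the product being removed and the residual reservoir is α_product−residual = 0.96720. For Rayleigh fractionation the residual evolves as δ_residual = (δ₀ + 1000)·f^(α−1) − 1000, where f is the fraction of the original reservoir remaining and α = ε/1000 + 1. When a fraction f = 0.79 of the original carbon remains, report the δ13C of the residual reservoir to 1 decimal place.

Rayleigh residual: δ_res = (δ₀ + 1000)·f^(α−1) − 1000
α − 1 = -0.03280
f^(α−1) = 0.79^(-0.03280) = 1.007762
δ_res = (-20.6 + 1000) × 1.007762 − 1000 = 987.002 − 1000 = -13.00‰

-13.0‰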